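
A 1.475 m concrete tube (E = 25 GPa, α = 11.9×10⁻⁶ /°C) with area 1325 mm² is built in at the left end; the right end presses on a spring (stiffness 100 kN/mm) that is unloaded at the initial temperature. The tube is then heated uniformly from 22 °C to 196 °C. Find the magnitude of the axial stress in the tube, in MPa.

σ ≈ 42.3 MPa (compressive)

The unrestrained thermal change is αΔT L = 11.9×10⁻⁶ × 174 × 1475 = 3.054 mm.
Let P be the compressive force at the spring. The tube shortens elastically by PL/(AE) and the spring compresses by P/k; together these equal δ_free.
P [ L/(AE) + 1/k ] = δ_free → P [ 1475/(1325×25×10³) + 1/(100×10³) ] = 3.054.
P = 3.054 / 5.453×10⁻⁵ = 56010 N.
σ = P/A = 56010/1325 = 42.27 MPa.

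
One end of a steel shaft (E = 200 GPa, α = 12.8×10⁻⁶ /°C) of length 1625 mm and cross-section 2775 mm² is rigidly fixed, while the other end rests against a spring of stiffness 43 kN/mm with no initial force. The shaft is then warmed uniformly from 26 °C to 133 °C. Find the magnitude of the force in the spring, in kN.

P ≈ 85 kN

The unrestrained thermal change is αΔT L = 12.8×10⁻⁶ × 107 × 1625 = 2.226 mm.
Let P be the compressive force at the spring. The shaft shortens elastically by PL/(AE) and the spring compresses by P/k; together these equal δ_free.
So P = δ_free / [L/(AE) + 1/k] = 2.226 / [ 1625/(2775×200×10³) + 1/(43×10³) ].
P = 2.226 / 2.618×10⁻⁵ = 85000 N.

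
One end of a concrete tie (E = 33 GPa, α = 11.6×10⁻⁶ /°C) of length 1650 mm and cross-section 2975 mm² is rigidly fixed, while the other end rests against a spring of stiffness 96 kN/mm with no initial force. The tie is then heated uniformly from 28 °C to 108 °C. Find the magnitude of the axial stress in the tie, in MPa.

If the spring were absent the tie would lengthen by αΔT L = 11.6×10⁻⁶ × 80 × 1650 = 1.531 mm.
With a force P in the spring, the elastic change of the tie is PL/(AE) and that of the spring is P/k; compatibility requires their sum to equal δ_free.
So P = δ_free / [L/(AE) + 1/k] = 1.531 / [ 1650/(2975×33×10³) + 1/(96×10³) ].
P = 1.531 / 2.722×10⁻⁵ = 56250 N.
σ = P/A = 56250/2975 = 18.91 MPa.

σ ≈ 18.9 MPa (compressive)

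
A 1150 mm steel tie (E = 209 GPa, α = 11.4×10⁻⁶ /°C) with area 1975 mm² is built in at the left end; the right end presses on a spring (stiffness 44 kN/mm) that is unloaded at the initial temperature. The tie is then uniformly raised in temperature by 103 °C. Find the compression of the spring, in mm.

If the spring were absent the tie would lengthen by αΔT L = 11.4×10⁻⁶ × 103 × 1150 = 1.35 mm.
With a force P in the spring, the elastic change of the tie is PL/(AE) and that of the spring is P/k; compatibility requires their sum to equal δ_free.
P [ L/(AE) + 1/k ] = δ_free → P [ 1150/(1975×209×10³) + 1/(44×10³) ] = 1.35.
P = 1.35 / 2.551×10⁻⁵ = 52930 N.
Spring compression = P/k = 52930/(44×10³) = 1.203 mm.

δ ≈ 1.2 mm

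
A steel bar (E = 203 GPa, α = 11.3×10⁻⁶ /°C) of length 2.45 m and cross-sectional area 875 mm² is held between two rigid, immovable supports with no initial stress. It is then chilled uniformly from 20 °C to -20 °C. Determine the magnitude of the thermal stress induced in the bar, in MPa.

σ ≈ 91.8 MPa (tensile)

The supports are rigid, so the total axial strain is zero. The restrained thermal strain is ε = αΔT = 11.3×10⁻⁶ × 40 = 452×10⁻⁶.
Hence σ = E·αΔT = 203×10³ × 452×10⁻⁶ = 91.76 MPa, tensile.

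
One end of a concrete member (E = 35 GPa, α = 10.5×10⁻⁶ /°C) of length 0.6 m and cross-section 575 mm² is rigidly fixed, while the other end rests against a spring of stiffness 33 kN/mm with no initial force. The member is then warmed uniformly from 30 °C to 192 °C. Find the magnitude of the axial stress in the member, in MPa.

Free thermal expansion: δ_free = αΔT L = 10.5×10⁻⁶ × 162 × 600 = 1.021 mm.
With a force P in the spring, the elastic change of the member is PL/(AE) and that of the spring is P/k; compatibility requires their sum to equal δ_free.
So P = δ_free / [L/(AE) + 1/k] = 1.021 / [ 600/(575×35×10³) + 1/(33×10³) ].
P = 1.021 / 6.012×10⁻⁵ = 16980 N.
σ = P/A = 16980/575 = 29.53 MPa.

σ ≈ 29.5 MPa (compressive)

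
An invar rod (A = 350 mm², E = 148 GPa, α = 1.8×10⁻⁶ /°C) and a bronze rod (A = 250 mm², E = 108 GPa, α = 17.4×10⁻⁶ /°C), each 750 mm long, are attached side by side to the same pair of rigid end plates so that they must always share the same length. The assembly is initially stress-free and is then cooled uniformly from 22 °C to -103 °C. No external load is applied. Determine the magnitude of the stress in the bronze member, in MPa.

σ ≈ 138 MPa (tensile)

Both members must finish at the same length. With the larger α, the bronze tends to over-contract; the plates restrain it, putting the bronze in tension and the invar in compression. With no external load the two internal forces are equal and opposite, magnitude P.
Setting the final lengths equal and cancelling L: (α₁ − α₂)ΔT = P/(A₁E₁) + P/(A₂E₂).
|α₁ − α₂|·ΔT = 15.6×10⁻⁶ × 125 = 0.00195.
1/(A₁E₁) + 1/(A₂E₂) = 1/(350×148×10³) + 1/(250×108×10³) = 5.634×10⁻⁸ N⁻¹.
P = 0.00195 / 5.634×10⁻⁸ = 34610 N = 34.61 kN.
σ_{bronze} = P/A₂ = 34610/250 = 138.4 MPa, tensile.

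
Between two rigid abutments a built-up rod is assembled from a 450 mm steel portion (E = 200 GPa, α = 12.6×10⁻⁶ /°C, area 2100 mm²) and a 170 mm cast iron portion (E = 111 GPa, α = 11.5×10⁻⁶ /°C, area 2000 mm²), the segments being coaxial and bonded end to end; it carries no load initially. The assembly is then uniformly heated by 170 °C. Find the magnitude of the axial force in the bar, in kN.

P ≈ 706 kN (compressive)

Free thermal expansion of the whole bar: Σ αᵢΔT Lᵢ = 12.6×10⁻⁶×170×450 + 11.5×10⁻⁶×170×170 = 1.296 mm.
Since the ends are fixed, an axial force P builds up, equal in every segment, with P · Σ Lᵢ/(AᵢEᵢ) = δ_free.
Σ Lᵢ/(AᵢEᵢ) = 450/(2100×200×10³) + 170/(2000×111×10³) = 1.837×10⁻⁶ mm/N.
P = 1.296 / 1.837×10⁻⁶ = 705600 N = 705.6 kN, compressive.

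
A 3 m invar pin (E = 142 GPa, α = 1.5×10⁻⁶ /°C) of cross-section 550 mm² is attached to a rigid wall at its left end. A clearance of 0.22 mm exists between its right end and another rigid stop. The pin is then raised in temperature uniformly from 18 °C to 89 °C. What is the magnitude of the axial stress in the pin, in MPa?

σ ≈ 4.71 MPa (compressive)

Unrestrained expansion: δ_free = αΔT L = 1.5×10⁻⁶ × 71 × 3000 = 0.3195 mm.
The gap closes (δ_free > 0.22 mm) and the wall then resists a further 0.3195 − 0.22 = 0.0995 mm of expansion.
That suppressed elongation corresponds to σ = E·Δ/L = 142×10³ × 0.0995/3000 = 4.71 MPa.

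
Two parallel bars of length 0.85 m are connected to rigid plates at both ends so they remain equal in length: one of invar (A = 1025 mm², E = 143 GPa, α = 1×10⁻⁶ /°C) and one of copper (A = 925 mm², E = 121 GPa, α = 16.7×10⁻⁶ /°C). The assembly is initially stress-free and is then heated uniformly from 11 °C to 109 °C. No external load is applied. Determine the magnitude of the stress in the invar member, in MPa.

Equilibrium of a rigid end plate with no external load gives equal and opposite internal forces ±P in the two members. Since α_{copper} > α_{invar}, heating drives the copper into compression and the invar into tension.
Compatibility of the two members (thermal + elastic change equal): (α₁ − α₂)ΔT = P·[1/(A₁E₁) + 1/(A₂E₂)].
|α₁ − α₂|·ΔT = 15.7×10⁻⁶ × 98 = 0.001539.
1/(A₁E₁) + 1/(A₂E₂) = 1/(1025×143×10³) + 1/(925×121×10³) = 1.576×10⁻⁸ N⁻¹.
P = 0.001539 / 1.576×10⁻⁸ = 97650 N = 97.65 kN.
σ_{invar} = P/A₁ = 97650/1025 = 95.26 MPa, tensile.

σ ≈ 95.3 MPa (tensile)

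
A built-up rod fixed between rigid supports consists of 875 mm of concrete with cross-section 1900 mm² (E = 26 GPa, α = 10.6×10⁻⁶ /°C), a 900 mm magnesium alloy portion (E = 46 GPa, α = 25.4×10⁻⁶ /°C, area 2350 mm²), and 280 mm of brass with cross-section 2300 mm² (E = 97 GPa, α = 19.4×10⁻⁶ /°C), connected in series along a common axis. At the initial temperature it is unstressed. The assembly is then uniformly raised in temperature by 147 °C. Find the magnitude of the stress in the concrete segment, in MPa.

σ ≈ 106 MPa (compressive)

With the walls removed the bar would change length by δ_free = Σ αᵢΔT Lᵢ = 10.6×10⁻⁶×147×875 + 25.4×10⁻⁶×147×900 + 19.4×10⁻⁶×147×280 = 5.522 mm.
Since the ends are fixed, an axial force P builds up, equal in every segment, with P · Σ Lᵢ/(AᵢEᵢ) = δ_free.
Σ Lᵢ/(AᵢEᵢ) = 875/(1900×26×10³) + 900/(2350×46×10³) + 280/(2300×97×10³) = 2.729×10⁻⁵ mm/N.
Hence P = δ_free / Σ(L/AE) = 5.522/2.729×10⁻⁵ = 202.3 kN (compressive).
σ_{concrete} = P / A = 202300 / 1900 = 106.5 MPa.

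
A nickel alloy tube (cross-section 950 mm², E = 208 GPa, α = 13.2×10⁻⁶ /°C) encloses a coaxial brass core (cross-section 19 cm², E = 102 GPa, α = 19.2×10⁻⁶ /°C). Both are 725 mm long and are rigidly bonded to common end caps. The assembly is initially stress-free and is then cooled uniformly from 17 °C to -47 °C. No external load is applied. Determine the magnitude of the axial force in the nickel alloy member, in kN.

Equilibrium of a rigid end plate with no external load gives equal and opposite internal forces ±P in the two members. Since α_{brass} > α_{nickel alloy}, cooling drives the brass into tension and the nickel alloy into compression.
Equating the net (thermal + elastic) strains gives |α₁ − α₂|·ΔT = P·[1/(A₁E₁) + 1/(A₂E₂)].
|α₁ − α₂|·ΔT = 6×10⁻⁶ × 64 = 0.000384.
1/(A₁E₁) + 1/(A₂E₂) = 1/(950×208×10³) + 1/(1900×102×10³) = 1.022×10⁻⁸ N⁻¹.
P = 0.000384 / 1.022×10⁻⁸ = 37570 N = 37.57 kN.

P ≈ 37.6 kN (compressive in the nickel alloy)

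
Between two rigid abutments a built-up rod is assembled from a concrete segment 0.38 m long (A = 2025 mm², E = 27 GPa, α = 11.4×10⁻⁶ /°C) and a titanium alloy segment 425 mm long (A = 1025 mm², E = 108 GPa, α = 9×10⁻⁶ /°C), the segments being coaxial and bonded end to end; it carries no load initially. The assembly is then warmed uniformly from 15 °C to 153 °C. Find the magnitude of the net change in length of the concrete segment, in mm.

Free thermal expansion of the whole bar: Σ αᵢΔT Lᵢ = 11.4×10⁻⁶×138×380 + 9×10⁻⁶×138×425 = 1.126 mm.
The walls prevent any net length change, so an axial force P (same in every segment) develops. Compatibility: P · Σ Lᵢ/(AᵢEᵢ) = δ_free.
Σ Lᵢ/(AᵢEᵢ) = 380/(2025×27×10³) + 425/(1025×108×10³) = 1.079×10⁻⁵ mm/N.
So P = 1.126 / 1.079×10⁻⁵ = 104.3 kN, compressive.
For the concrete segment, free thermal change = 11.4×10⁻⁶×138×380 = 0.5978 mm and elastic change from P = 104300×380/(2025×27×10³) = 0.7251 mm; these oppose, so the net change is 0.127 mm (segment shortens).

|ΔL| ≈ 0.127 mm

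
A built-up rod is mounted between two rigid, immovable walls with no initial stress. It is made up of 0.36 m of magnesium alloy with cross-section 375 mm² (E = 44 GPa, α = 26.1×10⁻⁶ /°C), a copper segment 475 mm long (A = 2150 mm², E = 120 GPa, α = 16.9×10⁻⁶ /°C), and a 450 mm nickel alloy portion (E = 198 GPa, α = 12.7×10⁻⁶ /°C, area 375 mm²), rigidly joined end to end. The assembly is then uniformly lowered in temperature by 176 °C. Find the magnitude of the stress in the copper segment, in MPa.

σ ≈ 63.7 MPa (tensile)

Free thermal contraction of the whole bar: Σ αᵢΔT Lᵢ = 26.1×10⁻⁶×176×360 + 16.9×10⁻⁶×176×475 + 12.7×10⁻⁶×176×450 = 4.072 mm.
The walls prevent any net length change, so an axial force P (same in every segment) develops. Compatibility: P · Σ Lᵢ/(AᵢEᵢ) = δ_free.
Σ Lᵢ/(AᵢEᵢ) = 360/(375×44×10³) + 475/(2150×120×10³) + 450/(375×198×10³) = 2.972×10⁻⁵ mm/N.
Hence P = δ_free / Σ(L/AE) = 4.072/2.972×10⁻⁵ = 137 kN (tensile).
σ_{copper} = P / A = 137000 / 2150 = 63.73 MPa.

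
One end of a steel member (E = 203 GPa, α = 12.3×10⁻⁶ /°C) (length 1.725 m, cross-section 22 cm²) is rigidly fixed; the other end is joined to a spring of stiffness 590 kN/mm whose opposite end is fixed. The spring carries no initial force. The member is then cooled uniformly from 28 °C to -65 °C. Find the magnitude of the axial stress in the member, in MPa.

If the spring were absent the member would shorten by αΔT L = 12.3×10⁻⁶ × 93 × 1725 = 1.973 mm.
With a force P in the spring, the elastic change of the member is PL/(AE) and that of the spring is P/k; compatibility requires their sum to equal δ_free.
So P = δ_free / [L/(AE) + 1/k] = 1.973 / [ 1725/(2200×203×10³) + 1/(590×10³) ].
P = 1.973 / 5.557×10⁻⁶ = 355100 N.
σ = P/A = 355100/2200 = 161.4 MPa.

σ ≈ 161 MPa (tensile)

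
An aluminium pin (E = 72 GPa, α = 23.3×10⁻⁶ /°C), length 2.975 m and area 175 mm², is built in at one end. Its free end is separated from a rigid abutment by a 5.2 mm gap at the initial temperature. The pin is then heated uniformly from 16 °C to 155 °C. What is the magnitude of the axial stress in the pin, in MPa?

Free thermal elongation = αΔT L = 23.3×10⁻⁶ × 139 × 2975 = 9.635 mm.
The gap closes (δ_free > 5.2 mm) and the wall then resists a further 9.635 − 5.2 = 4.435 mm of expansion.
Compatibility: PL/(AE) = 4.435 mm, so σ = P/A = E × (4.435/2975) = 107.3 MPa.

σ ≈ 107 MPa (compressive)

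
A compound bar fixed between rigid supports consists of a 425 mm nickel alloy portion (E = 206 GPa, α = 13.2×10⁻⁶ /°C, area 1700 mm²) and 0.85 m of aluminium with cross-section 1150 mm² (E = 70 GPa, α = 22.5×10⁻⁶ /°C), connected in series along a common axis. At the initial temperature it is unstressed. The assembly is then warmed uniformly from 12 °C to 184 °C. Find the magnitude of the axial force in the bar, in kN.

P ≈ 361 kN (compressive)

With the walls removed the bar would change length by δ_free = Σ αᵢΔT Lᵢ = 13.2×10⁻⁶×172×425 + 22.5×10⁻⁶×172×850 = 4.254 mm.
The rigid supports impose zero overall length change; the single axial force P common to all segments must satisfy P Σ Lᵢ/(AᵢEᵢ) = δ_free.
Σ Lᵢ/(AᵢEᵢ) = 425/(1700×206×10³) + 850/(1150×70×10³) = 1.177×10⁻⁵ mm/N.
P = 4.254 / 1.177×10⁻⁵ = 361400 N = 361.4 kN, compressive.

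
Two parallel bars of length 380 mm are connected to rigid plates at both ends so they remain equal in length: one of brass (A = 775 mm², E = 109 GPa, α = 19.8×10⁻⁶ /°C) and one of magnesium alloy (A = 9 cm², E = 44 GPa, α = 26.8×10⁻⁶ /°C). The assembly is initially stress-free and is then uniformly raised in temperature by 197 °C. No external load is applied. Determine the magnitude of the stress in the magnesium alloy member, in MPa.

Equilibrium of a rigid end plate with no external load gives equal and opposite internal forces ±P in the two members. Since α_{magnesium alloy} > α_{brass}, heating drives the magnesium alloy into compression and the brass into tension.
Equating the net (thermal + elastic) strains gives |α₁ − α₂|·ΔT = P·[1/(A₁E₁) + 1/(A₂E₂)].
|α₁ − α₂|·ΔT = 7×10⁻⁶ × 197 = 0.001379.
1/(A₁E₁) + 1/(A₂E₂) = 1/(775×109×10³) + 1/(900×44×10³) = 3.709×10⁻⁸ N⁻¹.
So P = 0.001379 / 3.709×10⁻⁸ = 37.18 kN.
σ_{magnesium alloy} = P/A₂ = 37180/900 = 41.31 MPa, compressive.

σ ≈ 41.3 MPa (compressive)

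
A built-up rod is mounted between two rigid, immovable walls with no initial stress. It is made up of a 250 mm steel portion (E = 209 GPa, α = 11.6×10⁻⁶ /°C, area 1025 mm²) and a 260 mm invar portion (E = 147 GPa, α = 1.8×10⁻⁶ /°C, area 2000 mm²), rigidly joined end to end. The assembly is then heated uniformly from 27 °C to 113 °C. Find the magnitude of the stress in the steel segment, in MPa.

σ ≈ 138 MPa (compressive)

With the walls removed the bar would change length by δ_free = Σ αᵢΔT Lᵢ = 11.6×10⁻⁶×86×250 + 1.8×10⁻⁶×86×260 = 0.2896 mm.
The rigid supports impose zero overall length change; the single axial force P common to all segments must satisfy P Σ Lᵢ/(AᵢEᵢ) = δ_free.
Σ Lᵢ/(AᵢEᵢ) = 250/(1025×209×10³) + 260/(2000×147×10³) = 2.051×10⁻⁶ mm/N.
So P = 0.2896 / 2.051×10⁻⁶ = 141.2 kN, compressive.
σ_{steel} = P / A = 141200 / 1025 = 137.8 MPa.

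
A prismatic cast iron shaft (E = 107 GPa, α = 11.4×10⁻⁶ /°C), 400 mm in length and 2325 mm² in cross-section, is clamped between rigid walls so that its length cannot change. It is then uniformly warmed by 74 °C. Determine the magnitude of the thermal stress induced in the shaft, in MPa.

σ ≈ 90.3 MPa (compressive)

With length fixed, the mechanical strain must cancel the thermal strain αΔT = 11.4×10⁻⁶ × 74 = 843.6×10⁻⁶.
σ = EαΔT = 107×10³ × 11.4×10⁻⁶ × 74 = 90.27 MPa (compressive; the shaft is trying to expand).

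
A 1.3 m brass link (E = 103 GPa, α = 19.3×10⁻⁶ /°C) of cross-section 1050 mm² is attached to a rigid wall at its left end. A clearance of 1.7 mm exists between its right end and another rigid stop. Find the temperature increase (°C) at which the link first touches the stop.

ΔT ≈ 67.8 °C

Contact occurs when the free expansion equals the gap: αΔT L = 1.7 mm.
ΔT = 1.7 / (19.3×10⁻⁶ × 1300) = 67.76 °C.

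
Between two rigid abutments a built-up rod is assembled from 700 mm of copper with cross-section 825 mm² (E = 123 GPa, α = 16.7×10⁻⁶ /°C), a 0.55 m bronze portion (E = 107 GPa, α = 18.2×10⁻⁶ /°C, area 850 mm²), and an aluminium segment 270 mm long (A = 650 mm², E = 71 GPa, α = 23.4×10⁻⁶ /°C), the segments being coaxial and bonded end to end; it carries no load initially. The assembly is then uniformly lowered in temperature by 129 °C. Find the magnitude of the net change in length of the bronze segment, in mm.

|ΔL| ≈ 0.128 mm

If the supports were absent, the total length change would be Σ αᵢΔT Lᵢ = 16.7×10⁻⁶×129×700 + 18.2×10⁻⁶×129×550 + 23.4×10⁻⁶×129×270 = 3.614 mm.
The rigid supports impose zero overall length change; the single axial force P common to all segments must satisfy P Σ Lᵢ/(AᵢEᵢ) = δ_free.
The series flexibility is Σ Lᵢ/(AᵢEᵢ) = 700/(825×123×10³) + 550/(850×107×10³) + 270/(650×71×10³) = 1.88×10⁻⁵ mm/N.
Hence P = δ_free / Σ(L/AE) = 3.614/1.88×10⁻⁵ = 192.3 kN (tensile).
For the bronze segment, free thermal change = 18.2×10⁻⁶×129×550 = 1.291 mm and elastic change from P = 192300×550/(850×107×10³) = 1.163 mm; these oppose, so the net change is 0.128 mm (segment shortens).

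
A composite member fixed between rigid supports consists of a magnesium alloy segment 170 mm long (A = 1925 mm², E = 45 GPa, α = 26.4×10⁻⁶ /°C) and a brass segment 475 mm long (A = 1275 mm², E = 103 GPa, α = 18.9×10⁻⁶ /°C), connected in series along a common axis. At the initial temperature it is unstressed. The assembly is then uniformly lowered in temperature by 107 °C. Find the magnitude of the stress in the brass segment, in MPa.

σ ≈ 203 MPa (tensile)

Free thermal contraction of the whole bar: Σ αᵢΔT Lᵢ = 26.4×10⁻⁶×107×170 + 18.9×10⁻⁶×107×475 = 1.441 mm.
The walls prevent any net length change, so an axial force P (same in every segment) develops. Compatibility: P · Σ Lᵢ/(AᵢEᵢ) = δ_free.
The series flexibility is Σ Lᵢ/(AᵢEᵢ) = 170/(1925×45×10³) + 475/(1275×103×10³) = 5.579×10⁻⁶ mm/N.
So P = 1.441 / 5.579×10⁻⁶ = 258.2 kN, tensile.
σ_{brass} = P / A = 258200 / 1275 = 202.5 MPa.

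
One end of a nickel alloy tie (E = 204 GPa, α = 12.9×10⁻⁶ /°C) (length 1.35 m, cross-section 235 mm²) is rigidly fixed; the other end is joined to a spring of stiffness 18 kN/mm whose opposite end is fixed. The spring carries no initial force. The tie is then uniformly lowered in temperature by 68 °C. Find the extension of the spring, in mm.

δ ≈ 0.786 mm

If the spring were absent the tie would shorten by αΔT L = 12.9×10⁻⁶ × 68 × 1350 = 1.184 mm.
Let P be the tensile force in the spring. The tie extends elastically by PL/(AE) and the spring stretches by P/k; together these equal δ_free.
P [ L/(AE) + 1/k ] = δ_free → P [ 1350/(235×204×10³) + 1/(18×10³) ] = 1.184.
P = 1.184 / 8.372×10⁻⁵ = 14150 N.
Spring extension = P/k = 14150/(18×10³) = 0.7859 mm.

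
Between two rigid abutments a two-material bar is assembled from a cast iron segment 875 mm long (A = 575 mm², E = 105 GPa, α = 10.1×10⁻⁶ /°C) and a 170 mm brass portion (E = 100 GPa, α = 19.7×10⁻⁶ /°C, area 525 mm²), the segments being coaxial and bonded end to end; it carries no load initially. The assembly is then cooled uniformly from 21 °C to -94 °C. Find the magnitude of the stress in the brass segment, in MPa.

With the walls removed the bar would change length by δ_free = Σ αᵢΔT Lᵢ = 10.1×10⁻⁶×115×875 + 19.7×10⁻⁶×115×170 = 1.401 mm.
The rigid supports impose zero overall length change; the single axial force P common to all segments must satisfy P Σ Lᵢ/(AᵢEᵢ) = δ_free.
Σ Lᵢ/(AᵢEᵢ) = 875/(575×105×10³) + 170/(525×100×10³) = 1.773×10⁻⁵ mm/N.
Hence P = δ_free / Σ(L/AE) = 1.401/1.773×10⁻⁵ = 79.04 kN (tensile).
σ_{brass} = P / A = 79040 / 525 = 150.6 MPa.

σ ≈ 151 MPa (tensile)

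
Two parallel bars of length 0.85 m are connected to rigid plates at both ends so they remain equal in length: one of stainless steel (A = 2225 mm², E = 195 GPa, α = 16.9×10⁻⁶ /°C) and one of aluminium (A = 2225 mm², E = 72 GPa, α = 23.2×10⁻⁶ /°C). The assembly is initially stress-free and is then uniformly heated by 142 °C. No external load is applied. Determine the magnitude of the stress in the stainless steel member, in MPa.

Both members must finish at the same length. With the larger α, the aluminium tends to over-expand; the plates restrain it, putting the aluminium in compression and the stainless steel in tension. With no external load the two internal forces are equal and opposite, magnitude P.
Compatibility of the two members (thermal + elastic change equal): (α₁ − α₂)ΔT = P·[1/(A₁E₁) + 1/(A₂E₂)].
|α₁ − α₂|·ΔT = 6.3×10⁻⁶ × 142 = 0.0008946.
1/(A₁E₁) + 1/(A₂E₂) = 1/(2225×195×10³) + 1/(2225×72×10³) = 8.547×10⁻⁹ N⁻¹.
So P = 0.0008946 / 8.547×10⁻⁹ = 104.7 kN.
σ_{stainless steel} = P/A₁ = 104700/2225 = 47.04 MPa, tensile.

σ ≈ 47 MPa (tensile)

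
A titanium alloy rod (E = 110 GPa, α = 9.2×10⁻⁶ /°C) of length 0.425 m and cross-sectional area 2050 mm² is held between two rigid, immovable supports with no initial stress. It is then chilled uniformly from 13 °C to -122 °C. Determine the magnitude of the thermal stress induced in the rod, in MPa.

σ ≈ 137 MPa (tensile)

With length fixed, the mechanical strain must cancel the thermal strain αΔT = 9.2×10⁻⁶ × 135 = 1242×10⁻⁶.
The stress required to suppress this strain is σ = Eε = 110×10³ × 1242×10⁻⁶ = 136.6 MPa, tensile since the rod is trying to contract.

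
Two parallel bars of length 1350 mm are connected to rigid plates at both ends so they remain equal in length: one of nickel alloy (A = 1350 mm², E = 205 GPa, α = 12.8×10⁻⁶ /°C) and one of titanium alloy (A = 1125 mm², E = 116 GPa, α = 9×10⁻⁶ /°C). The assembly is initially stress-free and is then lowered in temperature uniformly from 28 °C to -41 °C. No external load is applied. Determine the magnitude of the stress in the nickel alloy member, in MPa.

The nickel alloy has the larger α, so on cooling it would change length more than the titanium alloy if both were free. The rigid plates force a common final length, so the nickel alloy is put into tension and the titanium alloy into compression, with equal and opposite forces P (no external load).
Equating the net (thermal + elastic) strains gives |α₁ − α₂|·ΔT = P·[1/(A₁E₁) + 1/(A₂E₂)].
|α₁ − α₂|·ΔT = 3.8×10⁻⁶ × 69 = 0.0002622.
1/(A₁E₁) + 1/(A₂E₂) = 1/(1350×205×10³) + 1/(1125×116×10³) = 1.128×10⁻⁸ N⁻¹.
P = 0.0002622 / 1.128×10⁻⁸ = 23250 N = 23.25 kN.
σ_{nickel alloy} = P/A₁ = 23250/1350 = 17.22 MPa, tensile.

σ ≈ 17.2 MPa (tensile)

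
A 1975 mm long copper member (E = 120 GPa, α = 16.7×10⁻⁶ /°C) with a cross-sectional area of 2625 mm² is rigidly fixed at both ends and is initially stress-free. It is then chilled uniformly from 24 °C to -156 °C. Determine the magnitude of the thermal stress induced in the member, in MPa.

The supports are rigid, so the total axial strain is zero. The restrained thermal strain is ε = αΔT = 16.7×10⁻⁶ × 180 = 3006×10⁻⁶.
Hence σ = E·αΔT = 120×10³ × 3006×10⁻⁶ = 360.7 MPa, tensile.

σ ≈ 361 MPa (tensile)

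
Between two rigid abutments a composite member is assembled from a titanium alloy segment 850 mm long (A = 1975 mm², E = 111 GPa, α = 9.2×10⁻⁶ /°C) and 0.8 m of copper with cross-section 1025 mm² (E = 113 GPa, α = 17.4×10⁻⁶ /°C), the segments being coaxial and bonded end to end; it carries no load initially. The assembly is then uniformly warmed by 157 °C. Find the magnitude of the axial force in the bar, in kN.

P ≈ 316 kN (compressive)

If the supports were absent, the total length change would be Σ αᵢΔT Lᵢ = 9.2×10⁻⁶×157×850 + 17.4×10⁻⁶×157×800 = 3.413 mm.
The rigid supports impose zero overall length change; the single axial force P common to all segments must satisfy P Σ Lᵢ/(AᵢEᵢ) = δ_free.
The series flexibility is Σ Lᵢ/(AᵢEᵢ) = 850/(1975×111×10³) + 800/(1025×113×10³) = 1.078×10⁻⁵ mm/N.
P = 3.413 / 1.078×10⁻⁵ = 316500 N = 316.5 kN, compressive.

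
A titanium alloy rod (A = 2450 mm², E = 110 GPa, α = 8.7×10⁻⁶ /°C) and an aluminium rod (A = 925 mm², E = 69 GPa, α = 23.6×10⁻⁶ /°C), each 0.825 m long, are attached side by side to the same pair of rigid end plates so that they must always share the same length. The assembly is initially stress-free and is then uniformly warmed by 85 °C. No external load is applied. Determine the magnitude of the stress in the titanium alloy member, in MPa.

Both members must finish at the same length. With the larger α, the aluminium tends to over-expand; the plates restrain it, putting the aluminium in compression and the titanium alloy in tension. With no external load the two internal forces are equal and opposite, magnitude P.
Equating the net (thermal + elastic) strains gives |α₁ − α₂|·ΔT = P·[1/(A₁E₁) + 1/(A₂E₂)].
|α₁ − α₂|·ΔT = 14.9×10⁻⁶ × 85 = 0.001267.
1/(A₁E₁) + 1/(A₂E₂) = 1/(2450×110×10³) + 1/(925×69×10³) = 1.938×10⁻⁸ N⁻¹.
P = 0.001267 / 1.938×10⁻⁸ = 65360 N = 65.36 kN.
σ_{titanium alloy} = P/A₁ = 65360/2450 = 26.68 MPa, tensile.

σ ≈ 26.7 MPa (tensile)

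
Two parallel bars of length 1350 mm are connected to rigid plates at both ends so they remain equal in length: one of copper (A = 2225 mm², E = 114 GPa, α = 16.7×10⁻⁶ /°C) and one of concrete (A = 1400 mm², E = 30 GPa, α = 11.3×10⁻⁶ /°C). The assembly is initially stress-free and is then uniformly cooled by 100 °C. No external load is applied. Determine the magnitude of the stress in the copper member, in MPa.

The copper has the larger α, so on cooling it would change length more than the concrete if both were free. The rigid plates force a common final length, so the copper is put into tension and the concrete into compression, with equal and opposite forces P (no external load).
Setting the final lengths equal and cancelling L: (α₁ − α₂)ΔT = P/(A₁E₁) + P/(A₂E₂).
|α₁ − α₂|·ΔT = 5.4×10⁻⁶ × 100 = 0.00054.
1/(A₁E₁) + 1/(A₂E₂) = 1/(2225×114×10³) + 1/(1400×30×10³) = 2.775×10⁻⁸ N⁻¹.
So P = 0.00054 / 2.775×10⁻⁸ = 19.46 kN.
σ_{copper} = P/A₁ = 19460/2225 = 8.745 MPa, tensile.

σ ≈ 8.75 MPa (tensile)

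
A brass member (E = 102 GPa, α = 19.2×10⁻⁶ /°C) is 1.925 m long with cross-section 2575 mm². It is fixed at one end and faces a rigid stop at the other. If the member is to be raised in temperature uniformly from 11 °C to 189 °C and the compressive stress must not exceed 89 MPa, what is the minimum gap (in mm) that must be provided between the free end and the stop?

g ≈ 4.9 mm

With no wall the member would lengthen by αΔT L = 19.2×10⁻⁶ × 178 × 1925 = 6.579 mm.
At the allowable stress the elastic shortening the wall may impose is σL/E = 89 × 1925 / (102×10³) = 1.68 mm.
So the gap has to take up the difference, g_min = δ_free − σL/E = 6.579 − 1.68 = 4.899 mm.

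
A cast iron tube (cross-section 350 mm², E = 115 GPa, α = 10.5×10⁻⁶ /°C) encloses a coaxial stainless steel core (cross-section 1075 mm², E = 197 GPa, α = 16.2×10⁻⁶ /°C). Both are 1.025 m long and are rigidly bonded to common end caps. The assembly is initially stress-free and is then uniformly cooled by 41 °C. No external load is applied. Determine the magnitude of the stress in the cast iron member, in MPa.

Both members must finish at the same length. With the larger α, the stainless steel tends to over-contract; the plates restrain it, putting the stainless steel in tension and the cast iron in compression. With no external load the two internal forces are equal and opposite, magnitude P.
Compatibility of the two members (thermal + elastic change equal): (α₁ − α₂)ΔT = P·[1/(A₁E₁) + 1/(A₂E₂)].
|α₁ − α₂|·ΔT = 5.7×10⁻⁶ × 41 = 0.0002337.
1/(A₁E₁) + 1/(A₂E₂) = 1/(350×115×10³) + 1/(1075×197×10³) = 2.957×10⁻⁸ N⁻¹.
P = 0.0002337 / 2.957×10⁻⁸ = 7904 N = 7.904 kN.
σ_{cast iron} = P/A₁ = 7904/350 = 22.58 MPa, compressive.

σ ≈ 22.6 MPa (compressive)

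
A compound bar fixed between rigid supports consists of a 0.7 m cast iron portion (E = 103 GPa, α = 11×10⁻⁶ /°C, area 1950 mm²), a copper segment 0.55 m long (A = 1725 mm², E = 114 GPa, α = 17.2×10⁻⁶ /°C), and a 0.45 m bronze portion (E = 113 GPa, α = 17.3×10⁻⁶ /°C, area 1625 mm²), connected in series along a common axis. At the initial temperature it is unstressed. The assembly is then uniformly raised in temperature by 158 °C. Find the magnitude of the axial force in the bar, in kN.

Free thermal expansion of the whole bar: Σ αᵢΔT Lᵢ = 11×10⁻⁶×158×700 + 17.2×10⁻⁶×158×550 + 17.3×10⁻⁶×158×450 = 3.941 mm.
The walls prevent any net length change, so an axial force P (same in every segment) develops. Compatibility: P · Σ Lᵢ/(AᵢEᵢ) = δ_free.
The series flexibility is Σ Lᵢ/(AᵢEᵢ) = 700/(1950×103×10³) + 550/(1725×114×10³) + 450/(1625×113×10³) = 8.733×10⁻⁶ mm/N.
P = 3.941 / 8.733×10⁻⁶ = 451300 N = 451.3 kN, compressive.

P ≈ 451 kN (compressive)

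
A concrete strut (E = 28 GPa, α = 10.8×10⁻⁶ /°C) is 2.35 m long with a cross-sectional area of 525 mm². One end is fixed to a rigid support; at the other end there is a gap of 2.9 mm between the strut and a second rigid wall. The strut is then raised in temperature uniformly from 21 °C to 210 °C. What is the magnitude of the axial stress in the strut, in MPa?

σ ≈ 22.6 MPa (compressive)

Free thermal elongation = αΔT L = 10.8×10⁻⁶ × 189 × 2350 = 4.797 mm.
After closing the 2.9 mm clearance, 4.797 − 2.9 = 1.897 mm of expansion remains to be suppressed by the wall.
So σ = E(δ_free − g)/L = 28×10³ × 1.897/2350 = 22.6 MPa.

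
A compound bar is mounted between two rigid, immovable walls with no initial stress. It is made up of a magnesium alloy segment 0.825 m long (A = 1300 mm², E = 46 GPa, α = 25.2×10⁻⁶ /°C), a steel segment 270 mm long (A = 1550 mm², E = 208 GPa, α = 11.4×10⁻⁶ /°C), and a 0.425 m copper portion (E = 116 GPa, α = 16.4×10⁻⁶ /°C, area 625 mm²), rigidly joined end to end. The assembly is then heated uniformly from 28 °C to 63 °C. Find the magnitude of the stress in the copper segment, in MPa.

With the walls removed the bar would change length by δ_free = Σ αᵢΔT Lᵢ = 25.2×10⁻⁶×35×825 + 11.4×10⁻⁶×35×270 + 16.4×10⁻⁶×35×425 = 1.079 mm.
The rigid supports impose zero overall length change; the single axial force P common to all segments must satisfy P Σ Lᵢ/(AᵢEᵢ) = δ_free.
The series flexibility is Σ Lᵢ/(AᵢEᵢ) = 825/(1300×46×10³) + 270/(1550×208×10³) + 425/(625×116×10³) = 2.05×10⁻⁵ mm/N.
P = 1.079 / 2.05×10⁻⁵ = 52660 N = 52.66 kN, compressive.
σ_{copper} = P / A = 52660 / 625 = 84.26 MPa.

σ ≈ 84.3 MPa (compressive)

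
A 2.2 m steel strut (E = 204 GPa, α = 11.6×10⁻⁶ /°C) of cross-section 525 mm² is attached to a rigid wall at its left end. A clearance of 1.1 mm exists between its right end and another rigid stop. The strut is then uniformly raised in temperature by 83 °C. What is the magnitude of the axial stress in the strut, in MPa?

Free thermal elongation = αΔT L = 11.6×10⁻⁶ × 83 × 2200 = 2.118 mm.
The gap closes (δ_free > 1.1 mm) and the wall then resists a further 2.118 − 1.1 = 1.018 mm of expansion.
Compatibility: PL/(AE) = 1.018 mm, so σ = P/A = E × (1.018/2200) = 94.41 MPa.

σ ≈ 94.4 MPa (compressive)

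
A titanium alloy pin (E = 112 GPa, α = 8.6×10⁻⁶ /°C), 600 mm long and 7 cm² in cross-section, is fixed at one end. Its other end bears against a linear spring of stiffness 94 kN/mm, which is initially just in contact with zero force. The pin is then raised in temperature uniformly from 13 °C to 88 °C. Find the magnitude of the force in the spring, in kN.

The unrestrained thermal change is αΔT L = 8.6×10⁻⁶ × 75 × 600 = 0.387 mm.
With a force P in the spring, the elastic change of the pin is PL/(AE) and that of the spring is P/k; compatibility requires their sum to equal δ_free.
So P = δ_free / [L/(AE) + 1/k] = 0.387 / [ 600/(700×112×10³) + 1/(94×10³) ].
P = 0.387 / 1.829×10⁻⁵ = 21160 N.

P ≈ 21.2 kN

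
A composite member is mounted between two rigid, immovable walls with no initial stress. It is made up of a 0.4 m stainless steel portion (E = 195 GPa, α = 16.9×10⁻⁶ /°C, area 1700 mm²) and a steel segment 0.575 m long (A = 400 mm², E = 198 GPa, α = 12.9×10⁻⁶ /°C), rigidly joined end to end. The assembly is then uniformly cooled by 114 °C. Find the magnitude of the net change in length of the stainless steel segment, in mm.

With the walls removed the bar would change length by δ_free = Σ αᵢΔT Lᵢ = 16.9×10⁻⁶×114×400 + 12.9×10⁻⁶×114×575 = 1.616 mm.
Since the ends are fixed, an axial force P builds up, equal in every segment, with P · Σ Lᵢ/(AᵢEᵢ) = δ_free.
The series flexibility is Σ Lᵢ/(AᵢEᵢ) = 400/(1700×195×10³) + 575/(400×198×10³) = 8.467×10⁻⁶ mm/N.
P = 1.616 / 8.467×10⁻⁶ = 190900 N = 190.9 kN, tensile.
For the stainless steel segment, free thermal change = 16.9×10⁻⁶×114×400 = 0.7706 mm and elastic change from P = 190900×400/(1700×195×10³) = 0.2303 mm; these oppose, so the net change is 0.54 mm (segment shortens).

|ΔL| ≈ 0.54 mm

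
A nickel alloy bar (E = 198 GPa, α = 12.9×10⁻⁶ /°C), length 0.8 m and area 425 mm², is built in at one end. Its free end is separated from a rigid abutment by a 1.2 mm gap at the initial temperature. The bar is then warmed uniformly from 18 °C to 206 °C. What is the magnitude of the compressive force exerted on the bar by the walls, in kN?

P ≈ 77.9 kN

Free thermal elongation = αΔT L = 12.9×10⁻⁶ × 188 × 800 = 1.94 mm.
The gap closes (δ_free > 1.2 mm) and the wall then resists a further 1.94 − 1.2 = 0.7402 mm of expansion.
Compatibility: PL/(AE) = 0.7402 mm, so σ = P/A = E × (0.7402/800) = 183.2 MPa.
Force on the wall = σA = 183.2 × 425 mm² = 77.86 kN.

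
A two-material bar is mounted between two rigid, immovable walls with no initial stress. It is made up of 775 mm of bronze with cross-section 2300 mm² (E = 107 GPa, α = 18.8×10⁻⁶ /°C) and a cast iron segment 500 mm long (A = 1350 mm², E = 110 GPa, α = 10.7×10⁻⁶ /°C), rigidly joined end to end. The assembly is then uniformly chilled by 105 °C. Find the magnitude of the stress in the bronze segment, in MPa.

σ ≈ 140 MPa (tensile)

Free thermal contraction of the whole bar: Σ αᵢΔT Lᵢ = 18.8×10⁻⁶×105×775 + 10.7×10⁻⁶×105×500 = 2.092 mm.
The walls prevent any net length change, so an axial force P (same in every segment) develops. Compatibility: P · Σ Lᵢ/(AᵢEᵢ) = δ_free.
The series flexibility is Σ Lᵢ/(AᵢEᵢ) = 775/(2300×107×10³) + 500/(1350×110×10³) = 6.516×10⁻⁶ mm/N.
So P = 2.092 / 6.516×10⁻⁶ = 321 kN, tensile.
σ_{bronze} = P / A = 321000 / 2300 = 139.6 MPa.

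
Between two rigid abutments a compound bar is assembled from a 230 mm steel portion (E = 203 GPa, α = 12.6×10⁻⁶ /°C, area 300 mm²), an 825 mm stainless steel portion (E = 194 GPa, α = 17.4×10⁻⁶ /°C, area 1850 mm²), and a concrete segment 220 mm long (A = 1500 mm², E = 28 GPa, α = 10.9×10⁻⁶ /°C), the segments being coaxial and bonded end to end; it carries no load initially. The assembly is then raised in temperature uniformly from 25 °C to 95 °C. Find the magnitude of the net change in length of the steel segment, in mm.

|ΔL| ≈ 0.256 mm

With the walls removed the bar would change length by δ_free = Σ αᵢΔT Lᵢ = 12.6×10⁻⁶×70×230 + 17.4×10⁻⁶×70×825 + 10.9×10⁻⁶×70×220 = 1.376 mm.
The rigid supports impose zero overall length change; the single axial force P common to all segments must satisfy P Σ Lᵢ/(AᵢEᵢ) = δ_free.
The series flexibility is Σ Lᵢ/(AᵢEᵢ) = 230/(300×203×10³) + 825/(1850×194×10³) + 220/(1500×28×10³) = 1.131×10⁻⁵ mm/N.
So P = 1.376 / 1.131×10⁻⁵ = 121.6 kN, compressive.
For the steel segment, free thermal change = 12.6×10⁻⁶×70×230 = 0.2029 mm and elastic change from P = 121600×230/(300×203×10³) = 0.4592 mm; these oppose, so the net change is 0.256 mm (segment shortens).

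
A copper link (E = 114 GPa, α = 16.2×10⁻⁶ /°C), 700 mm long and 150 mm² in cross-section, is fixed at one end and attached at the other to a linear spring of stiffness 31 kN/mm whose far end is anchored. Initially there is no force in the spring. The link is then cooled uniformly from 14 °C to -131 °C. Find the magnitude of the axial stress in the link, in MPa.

σ ≈ 150 MPa (tensile)

The unrestrained thermal change is αΔT L = 16.2×10⁻⁶ × 145 × 700 = 1.644 mm.
Let P be the tensile force in the spring. The link extends elastically by PL/(AE) and the spring stretches by P/k; together these equal δ_free.
P [ L/(AE) + 1/k ] = δ_free → P [ 700/(150×114×10³) + 1/(31×10³) ] = 1.644.
P = 1.644 / 7.319×10⁻⁵ = 22470 N.
σ = P/A = 22470/150 = 149.8 MPa.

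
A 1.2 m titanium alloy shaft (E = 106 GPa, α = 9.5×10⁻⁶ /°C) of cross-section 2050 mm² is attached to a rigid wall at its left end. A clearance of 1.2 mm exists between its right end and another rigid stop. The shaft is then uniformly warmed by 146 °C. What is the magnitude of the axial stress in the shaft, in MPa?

Free thermal elongation = αΔT L = 9.5×10⁻⁶ × 146 × 1200 = 1.664 mm.
This exceeds the 1.2 mm gap, so the wall pushes back. The portion of expansion that must be recovered elastically is δ_free − gap = 1.664 − 1.2 = 0.4644 mm.
Compatibility: PL/(AE) = 0.4644 mm, so σ = P/A = E × (0.4644/1200) = 41.02 MPa.

σ ≈ 41 MPa (compressive)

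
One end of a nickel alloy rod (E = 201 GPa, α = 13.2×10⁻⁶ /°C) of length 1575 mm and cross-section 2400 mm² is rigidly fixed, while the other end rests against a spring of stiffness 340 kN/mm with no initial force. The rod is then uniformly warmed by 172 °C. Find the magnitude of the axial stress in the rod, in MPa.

The unrestrained thermal change is αΔT L = 13.2×10⁻⁶ × 172 × 1575 = 3.576 mm.
Let P be the compressive force at the spring. The rod shortens elastically by PL/(AE) and the spring compresses by P/k; together these equal δ_free.
P [ L/(AE) + 1/k ] = δ_free → P [ 1575/(2400×201×10³) + 1/(340×10³) ] = 3.576.
P = 3.576 / 6.206×10⁻⁶ = 576200 N.
σ = P/A = 576200/2400 = 240.1 MPa.

σ ≈ 240 MPa (compressive)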